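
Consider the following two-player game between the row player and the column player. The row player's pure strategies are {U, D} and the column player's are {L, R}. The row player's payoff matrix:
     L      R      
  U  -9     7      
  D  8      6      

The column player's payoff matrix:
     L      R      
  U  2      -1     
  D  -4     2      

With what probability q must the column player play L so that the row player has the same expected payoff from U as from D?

The column player's mix must leave the row player indifferent between U and D.
  the row player's expected payoff from U: q·(-9) + (1−q)·7 = -16q + 7
  the row player's expected payoff from D: q·8 + (1−q)·6 = 2q + 6
  -16q + 7 = 2q + 6  ⇒  -18q = -1  ⇒  q = 1/18.

q = 1/18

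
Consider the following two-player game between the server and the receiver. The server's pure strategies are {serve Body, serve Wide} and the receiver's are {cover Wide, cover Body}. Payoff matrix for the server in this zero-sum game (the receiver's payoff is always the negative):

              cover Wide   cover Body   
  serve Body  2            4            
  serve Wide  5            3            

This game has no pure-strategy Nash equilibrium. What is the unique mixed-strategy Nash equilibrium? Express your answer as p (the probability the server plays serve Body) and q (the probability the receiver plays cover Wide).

p = 1/2, q = 1/4

Set the receiver's expected payoff from cover Wide equal to that from cover Body:
  the receiver's expected payoff from cover Wide: p·(-2) + (1−p)·(-5) = 3p - 5
  the receiver's expected payoff from cover Body: p·(-4) + (1−p)·(-3) = -p - 3
  3p - 5 = -p - 3  ⇒  4p = 2  ⇒  p = 1/2.
Set the server's expected payoff from serve Body equal to that from serve Wide:
  the server's expected payoff from serve Body: q·2 + (1−q)·4 = -2q + 4
  the server's expected payoff from serve Wide: q·5 + (1−q)·3 = 2q + 3
  -2q + 4 = 2q + 3  ⇒  -4q = -1  ⇒  q = 1/4.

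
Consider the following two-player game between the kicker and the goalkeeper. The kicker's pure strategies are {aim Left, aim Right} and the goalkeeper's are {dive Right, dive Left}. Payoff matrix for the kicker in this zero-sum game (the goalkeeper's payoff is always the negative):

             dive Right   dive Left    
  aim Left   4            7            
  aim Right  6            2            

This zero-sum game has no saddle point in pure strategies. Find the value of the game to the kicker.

v = 34/7

For the kicker to be willing to mix, the kicker must be indifferent between aim Left and aim Right, which pins down the goalkeeper's mix.
  the kicker's payoff to aim Left: q·4 + (1−q)·7 = -3q + 7
  the kicker's payoff to aim Right: q·6 + (1−q)·2 = 4q + 2
  -3q + 7 = 4q + 2  ⇒  -7q = -5  ⇒  q = 5/7.
The value is the kicker's expected payoff against this mix (using aim Left): (5/7)·4 + (2/7)·7 = 34/7.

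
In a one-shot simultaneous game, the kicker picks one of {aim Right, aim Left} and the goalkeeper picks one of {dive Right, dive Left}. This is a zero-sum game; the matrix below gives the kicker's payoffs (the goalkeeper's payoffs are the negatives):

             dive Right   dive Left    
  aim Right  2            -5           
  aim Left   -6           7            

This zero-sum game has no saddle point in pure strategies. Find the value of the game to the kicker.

Set the kicker's expected payoff from aim Right equal to that from aim Left:
  the kicker's expected payoff from aim Right: q·2 + (1−q)·(-5) = 7q - 5
  the kicker's expected payoff from aim Left: q·(-6) + (1−q)·7 = -13q + 7
  7q - 5 = -13q + 7  ⇒  20q = 12  ⇒  q = 3/5.
The value is the kicker's expected payoff against this mix (using aim Right): (3/5)·2 + (2/5)·(-5) = -4/5.

v = -4/5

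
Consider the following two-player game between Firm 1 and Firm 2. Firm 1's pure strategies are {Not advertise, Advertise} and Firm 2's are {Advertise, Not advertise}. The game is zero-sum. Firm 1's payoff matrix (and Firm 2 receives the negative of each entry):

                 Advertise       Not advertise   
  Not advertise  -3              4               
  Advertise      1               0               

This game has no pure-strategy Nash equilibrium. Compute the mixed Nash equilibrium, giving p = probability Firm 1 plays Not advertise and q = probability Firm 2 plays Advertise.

Firm 2's indifference between Advertise and Not advertise determines Firm 1's mixing probability p:
  Firm 2's payoff from Advertise: p·3 + (1−p)·(-1) = 4p - 1
  Firm 2's payoff from Not advertise: p·(-4) + (1−p)·0 = -4p
  4p - 1 = -4p  ⇒  8p = 1  ⇒  p = 1/8.
For Firm 1 to be willing to mix, Firm 1 must be indifferent between Not advertise and Advertise, which pins down Firm 2's mix.
  Firm 1's expected payoff from Not advertise: q·(-3) + (1−q)·4 = -7q + 4
  Firm 1's expected payoff from Advertise: q·1 + (1−q)·0 = q
  -7q + 4 = q  ⇒  -8q = -4  ⇒  q = 1/2.

p = 1/8, q = 1/2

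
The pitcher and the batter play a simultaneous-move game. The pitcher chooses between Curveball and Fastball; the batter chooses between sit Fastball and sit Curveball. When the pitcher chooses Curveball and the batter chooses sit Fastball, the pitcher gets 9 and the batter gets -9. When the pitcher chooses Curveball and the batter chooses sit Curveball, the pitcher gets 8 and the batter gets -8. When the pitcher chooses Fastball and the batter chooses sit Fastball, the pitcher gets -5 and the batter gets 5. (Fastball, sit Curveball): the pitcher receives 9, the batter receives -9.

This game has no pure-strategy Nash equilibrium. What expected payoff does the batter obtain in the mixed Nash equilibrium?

The pitcher's mix must leave the batter indifferent between sit Fastball and sit Curveball.
  the batter's payoff to sit Fastball: p·(-9) + (1−p)·5 = -14p + 5
  the batter's payoff to sit Curveball: p·(-8) + (1−p)·(-9) = p - 9
  -14p + 5 = p - 9  ⇒  -15p = -14  ⇒  p = 14/15.
At equilibrium the batter is indifferent across columns, so the batter's payoff equals the payoff from sit Fastball: (14/15)·(-9) + (1/15)·5 = -121/15.

-121/15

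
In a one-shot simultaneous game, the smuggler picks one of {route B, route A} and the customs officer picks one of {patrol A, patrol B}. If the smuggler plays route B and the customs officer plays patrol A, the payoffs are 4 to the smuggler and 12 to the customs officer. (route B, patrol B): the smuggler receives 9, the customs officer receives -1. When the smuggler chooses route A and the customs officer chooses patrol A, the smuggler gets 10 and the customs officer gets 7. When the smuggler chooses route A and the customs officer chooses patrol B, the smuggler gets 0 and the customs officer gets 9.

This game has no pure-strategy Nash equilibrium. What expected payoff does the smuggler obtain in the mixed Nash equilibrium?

6

Set the smuggler's expected payoff from route B equal to that from route A:
  the smuggler's expected payoff from route B: q·4 + (1−q)·9 = -5q + 9
  the smuggler's expected payoff from route A: q·10 + (1−q)·0 = 10q
  -5q + 9 = 10q  ⇒  -15q = -9  ⇒  q = 3/5.
At equilibrium the smuggler is indifferent across rows, so the smuggler's payoff equals the payoff from route B: (3/5)·4 + (2/5)·9 = 6.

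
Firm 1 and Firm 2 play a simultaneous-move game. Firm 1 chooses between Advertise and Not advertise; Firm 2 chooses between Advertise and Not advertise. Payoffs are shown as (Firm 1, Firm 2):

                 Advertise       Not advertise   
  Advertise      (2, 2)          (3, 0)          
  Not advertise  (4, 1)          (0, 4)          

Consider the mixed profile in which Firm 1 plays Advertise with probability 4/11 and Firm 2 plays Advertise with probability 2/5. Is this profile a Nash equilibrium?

Given Firm 1's mix p = 4/11, Firm 2's payoff from Advertise is 15/11 but from Not advertise is 28/11. Firm 2 strictly prefers Not advertise, so Firm 2 would not mix.
So the proposed profile is not a Nash equilibrium.

No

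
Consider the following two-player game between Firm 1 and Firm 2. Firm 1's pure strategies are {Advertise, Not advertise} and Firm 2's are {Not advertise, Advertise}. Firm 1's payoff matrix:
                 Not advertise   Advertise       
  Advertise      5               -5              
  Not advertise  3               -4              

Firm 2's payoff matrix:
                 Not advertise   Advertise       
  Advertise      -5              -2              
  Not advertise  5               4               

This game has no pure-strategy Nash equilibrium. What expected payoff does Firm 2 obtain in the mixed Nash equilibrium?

Set Firm 2's expected payoff from Not advertise equal to that from Advertise:
  Firm 2's payoff to Not advertise: p·(-5) + (1−p)·5 = -10p + 5
  Firm 2's payoff to Advertise: p·(-2) + (1−p)·4 = -6p + 4
  -10p + 5 = -6p + 4  ⇒  -4p = -1  ⇒  p = 1/4.
At equilibrium Firm 2 is indifferent across columns, so Firm 2's payoff equals the payoff from Not advertise: (1/4)·(-5) + (3/4)·5 = 5/2.

5/2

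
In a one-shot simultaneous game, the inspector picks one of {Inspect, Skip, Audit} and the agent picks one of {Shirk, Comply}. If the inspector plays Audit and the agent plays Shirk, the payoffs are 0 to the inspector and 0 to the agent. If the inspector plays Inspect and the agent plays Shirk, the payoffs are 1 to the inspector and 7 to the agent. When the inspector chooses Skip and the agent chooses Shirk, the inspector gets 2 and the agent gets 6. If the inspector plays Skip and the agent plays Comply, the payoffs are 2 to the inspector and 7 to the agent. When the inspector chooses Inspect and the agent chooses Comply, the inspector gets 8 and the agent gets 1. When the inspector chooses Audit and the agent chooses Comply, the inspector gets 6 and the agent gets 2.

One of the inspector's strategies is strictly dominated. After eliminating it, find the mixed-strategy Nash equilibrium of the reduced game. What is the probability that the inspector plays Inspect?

p = 1/7

The inspector's strategy Audit is strictly dominated by Inspect: 1 > 0 and 8 > 6. Eliminate Audit.
The inspector's mix must leave the agent indifferent between Shirk and Comply.
  the agent's expected payoff from Shirk: p·7 + (1−p)·6 = p + 6
  the agent's expected payoff from Comply: p·1 + (1−p)·7 = -6p + 7
  p + 6 = -6p + 7  ⇒  7p = 1  ⇒  p = 1/7.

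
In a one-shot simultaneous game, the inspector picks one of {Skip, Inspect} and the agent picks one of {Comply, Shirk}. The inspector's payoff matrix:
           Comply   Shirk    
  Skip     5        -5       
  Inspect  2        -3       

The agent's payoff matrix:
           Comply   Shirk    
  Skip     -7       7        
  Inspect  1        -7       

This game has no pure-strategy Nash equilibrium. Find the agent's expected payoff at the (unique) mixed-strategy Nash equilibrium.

For the agent to be willing to mix, the agent must be indifferent between Comply and Shirk, which pins down the inspector's mix.
  the agent's payoff from Comply: p·(-7) + (1−p)·1 = -8p + 1
  the agent's payoff from Shirk: p·7 + (1−p)·(-7) = 14p - 7
  -8p + 1 = 14p - 7  ⇒  -22p = -8  ⇒  p = 4/11.
At equilibrium the agent is indifferent across columns, so the agent's payoff equals the payoff from Comply: (4/11)·(-7) + (7/11)·1 = -21/11.

-21/11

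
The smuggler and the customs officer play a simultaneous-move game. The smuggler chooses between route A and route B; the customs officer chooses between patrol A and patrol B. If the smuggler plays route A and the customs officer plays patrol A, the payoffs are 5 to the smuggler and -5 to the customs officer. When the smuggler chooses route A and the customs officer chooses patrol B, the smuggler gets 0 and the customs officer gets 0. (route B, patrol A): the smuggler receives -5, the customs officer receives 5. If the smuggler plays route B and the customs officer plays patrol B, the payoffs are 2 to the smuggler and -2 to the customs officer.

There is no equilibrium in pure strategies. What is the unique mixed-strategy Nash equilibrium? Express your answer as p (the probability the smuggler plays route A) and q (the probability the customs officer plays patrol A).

The smuggler's mix must leave the customs officer indifferent between patrol A and patrol B.
  the customs officer's expected payoff from patrol A: p·(-5) + (1−p)·5 = -10p + 5
  the customs officer's expected payoff from patrol B: p·0 + (1−p)·(-2) = 2p - 2
  -10p + 5 = 2p - 2  ⇒  -12p = -7  ⇒  p = 7/12.
Set the smuggler's expected payoff from route A equal to that from route B:
  the smuggler's payoff from route A: q·5 + (1−q)·0 = 5q
  the smuggler's payoff from route B: q·(-5) + (1−q)·2 = -7q + 2
  5q = -7q + 2  ⇒  12q = 2  ⇒  q = 1/6.

p = 7/12, q = 1/6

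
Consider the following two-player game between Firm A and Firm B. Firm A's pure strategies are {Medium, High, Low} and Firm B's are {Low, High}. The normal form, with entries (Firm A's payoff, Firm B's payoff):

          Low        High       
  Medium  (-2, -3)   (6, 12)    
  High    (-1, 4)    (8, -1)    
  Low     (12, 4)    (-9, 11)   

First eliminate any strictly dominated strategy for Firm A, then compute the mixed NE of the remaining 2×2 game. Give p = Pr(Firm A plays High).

Firm A's strategy Medium is strictly dominated by High: -1 > -2 and 8 > 6. Eliminate Medium.
Set Firm B's expected payoff from Low equal to that from High:
  Firm B's payoff from Low: p·4 + (1−p)·4 = 4
  Firm B's payoff from High: p·(-1) + (1−p)·11 = -12p + 11
  4 = -12p + 11  ⇒  12p = 7  ⇒  p = 7/12.

p = 7/12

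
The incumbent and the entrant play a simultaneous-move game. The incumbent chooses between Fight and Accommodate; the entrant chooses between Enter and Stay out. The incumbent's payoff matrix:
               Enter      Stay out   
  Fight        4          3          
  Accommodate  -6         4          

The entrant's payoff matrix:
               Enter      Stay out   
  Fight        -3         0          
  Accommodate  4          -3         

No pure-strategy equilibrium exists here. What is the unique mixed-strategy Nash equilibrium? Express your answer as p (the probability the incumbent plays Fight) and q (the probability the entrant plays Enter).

p = 7/10, q = 1/11

The incumbent's mix must leave the entrant indifferent between Enter and Stay out.
  the entrant's payoff from Enter: p·(-3) + (1−p)·4 = -7p + 4
  the entrant's payoff from Stay out: p·0 + (1−p)·(-3) = 3p - 3
  -7p + 4 = 3p - 3  ⇒  -10p = -7  ⇒  p = 7/10.
Set the incumbent's expected payoff from Fight equal to that from Accommodate:
  the incumbent's expected payoff from Fight: q·4 + (1−q)·3 = q + 3
  the incumbent's expected payoff from Accommodate: q·(-6) + (1−q)·4 = -10q + 4
  q + 3 = -10q + 4  ⇒  11q = 1  ⇒  q = 1/11.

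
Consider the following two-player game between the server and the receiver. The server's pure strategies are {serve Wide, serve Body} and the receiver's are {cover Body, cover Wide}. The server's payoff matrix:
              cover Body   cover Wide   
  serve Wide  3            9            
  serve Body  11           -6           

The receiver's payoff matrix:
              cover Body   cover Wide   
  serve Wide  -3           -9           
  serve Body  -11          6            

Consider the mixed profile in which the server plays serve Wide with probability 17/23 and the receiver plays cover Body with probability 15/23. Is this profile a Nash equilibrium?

Check the receiver's indifference given the server's mix p = 17/23:
  payoff from cover Body = -117/23; payoff from cover Wide = -117/23 — equal.
Check the server's indifference given the receiver's mix q = 15/23:
  payoff from serve Wide = 117/23; payoff from serve Body = 117/23 — equal.
Both players are indifferent, so neither can profitably deviate.

Yes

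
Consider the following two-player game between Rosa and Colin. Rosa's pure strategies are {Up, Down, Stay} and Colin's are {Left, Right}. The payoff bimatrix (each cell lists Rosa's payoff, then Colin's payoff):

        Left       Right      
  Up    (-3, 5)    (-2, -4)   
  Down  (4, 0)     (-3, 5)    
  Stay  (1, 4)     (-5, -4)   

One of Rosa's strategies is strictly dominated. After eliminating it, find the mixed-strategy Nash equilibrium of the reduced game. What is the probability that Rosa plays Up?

Rosa's strategy Stay is strictly dominated by Down: 4 > 1 and -3 > -5. Eliminate Stay.
Colin's indifference between Left and Right determines Rosa's mixing probability p:
  Colin's payoff from Left: p·5 + (1−p)·0 = 5p
  Colin's payoff from Right: p·(-4) + (1−p)·5 = -9p + 5
  5p = -9p + 5  ⇒  14p = 5  ⇒  p = 5/14.

p = 5/14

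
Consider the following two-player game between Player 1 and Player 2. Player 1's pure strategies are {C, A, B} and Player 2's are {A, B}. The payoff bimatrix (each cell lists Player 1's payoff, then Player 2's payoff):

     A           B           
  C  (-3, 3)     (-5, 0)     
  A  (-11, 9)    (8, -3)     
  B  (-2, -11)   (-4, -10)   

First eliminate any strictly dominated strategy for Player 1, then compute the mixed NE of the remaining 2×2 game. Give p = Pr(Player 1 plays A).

p = 1/13

Player 1's strategy C is strictly dominated by B: -2 > -3 and -4 > -5. Eliminate C.
In a mixed equilibrium Player 2 is indifferent between A and B; this condition fixes p.
  Player 2's payoff from A: p·9 + (1−p)·(-11) = 20p - 11
  Player 2's payoff from B: p·(-3) + (1−p)·(-10) = 7p - 10
  20p - 11 = 7p - 10  ⇒  13p = 1  ⇒  p = 1/13.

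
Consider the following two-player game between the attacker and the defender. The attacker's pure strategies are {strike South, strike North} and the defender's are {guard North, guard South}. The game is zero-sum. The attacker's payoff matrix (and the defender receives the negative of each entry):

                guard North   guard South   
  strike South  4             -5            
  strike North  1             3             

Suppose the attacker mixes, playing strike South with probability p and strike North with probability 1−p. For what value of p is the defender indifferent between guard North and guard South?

In a mixed equilibrium the defender is indifferent between guard North and guard South; this condition fixes p.
  the defender's expected payoff from guard North: p·(-4) + (1−p)·(-1) = -3p - 1
  the defender's expected payoff from guard South: p·5 + (1−p)·(-3) = 8p - 3
  -3p - 1 = 8p - 3  ⇒  -11p = -2  ⇒  p = 2/11.

p = 2/11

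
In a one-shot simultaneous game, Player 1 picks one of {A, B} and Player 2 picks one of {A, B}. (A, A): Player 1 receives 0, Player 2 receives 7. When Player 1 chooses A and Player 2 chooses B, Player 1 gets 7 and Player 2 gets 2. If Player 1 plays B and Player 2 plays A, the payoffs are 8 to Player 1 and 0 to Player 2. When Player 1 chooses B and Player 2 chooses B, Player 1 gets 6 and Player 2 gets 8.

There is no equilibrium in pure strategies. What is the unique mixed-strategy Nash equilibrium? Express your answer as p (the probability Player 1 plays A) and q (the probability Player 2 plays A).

p = 8/13, q = 1/9

Set Player 2's expected payoff from A equal to that from B:
  Player 2's payoff to A: p·7 + (1−p)·0 = 7p
  Player 2's payoff to B: p·2 + (1−p)·8 = -6p + 8
  7p = -6p + 8  ⇒  13p = 8  ⇒  p = 8/13.
For Player 1 to be willing to mix, Player 1 must be indifferent between A and B, which pins down Player 2's mix.
  Player 1's expected payoff from A: q·0 + (1−q)·7 = -7q + 7
  Player 1's expected payoff from B: q·8 + (1−q)·6 = 2q + 6
  -7q + 7 = 2q + 6  ⇒  -9q = -1  ⇒  q = 1/9.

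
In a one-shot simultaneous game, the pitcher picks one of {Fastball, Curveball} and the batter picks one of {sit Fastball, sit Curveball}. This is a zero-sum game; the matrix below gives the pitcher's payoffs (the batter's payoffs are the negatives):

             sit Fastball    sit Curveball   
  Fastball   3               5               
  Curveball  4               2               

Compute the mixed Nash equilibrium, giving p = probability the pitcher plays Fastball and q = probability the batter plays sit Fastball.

p = 1/2, q = 3/4

In a mixed equilibrium the batter is indifferent between sit Fastball and sit Curveball; this condition fixes p.
  the batter's payoff from sit Fastball: p·(-3) + (1−p)·(-4) = p - 4
  the batter's payoff from sit Curveball: p·(-5) + (1−p)·(-2) = -3p - 2
  p - 4 = -3p - 2  ⇒  4p = 2  ⇒  p = 1/2.
In a mixed equilibrium the pitcher is indifferent between Fastball and Curveball; this condition fixes q.
  the pitcher's expected payoff from Fastball: q·3 + (1−q)·5 = -2q + 5
  the pitcher's expected payoff from Curveball: q·4 + (1−q)·2 = 2q + 2
  -2q + 5 = 2q + 2  ⇒  -4q = -3  ⇒  q = 3/4.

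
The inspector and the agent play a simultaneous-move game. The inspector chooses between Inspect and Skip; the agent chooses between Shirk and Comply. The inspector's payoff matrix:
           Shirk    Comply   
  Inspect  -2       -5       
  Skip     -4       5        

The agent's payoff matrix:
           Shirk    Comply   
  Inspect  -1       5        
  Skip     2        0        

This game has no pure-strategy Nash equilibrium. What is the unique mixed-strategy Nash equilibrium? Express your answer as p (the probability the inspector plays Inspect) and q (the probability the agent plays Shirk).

For the agent to be willing to mix, the agent must be indifferent between Shirk and Comply, which pins down the inspector's mix.
  the agent's payoff to Shirk: p·(-1) + (1−p)·2 = -3p + 2
  the agent's payoff to Comply: p·5 + (1−p)·0 = 5p
  -3p + 2 = 5p  ⇒  -8p = -2  ⇒  p = 1/4.
Set the inspector's expected payoff from Inspect equal to that from Skip:
  the inspector's payoff from Inspect: q·(-2) + (1−q)·(-5) = 3q - 5
  the inspector's payoff from Skip: q·(-4) + (1−q)·5 = -9q + 5
  3q - 5 = -9q + 5  ⇒  12q = 10  ⇒  q = 5/6.

p = 1/4, q = 5/6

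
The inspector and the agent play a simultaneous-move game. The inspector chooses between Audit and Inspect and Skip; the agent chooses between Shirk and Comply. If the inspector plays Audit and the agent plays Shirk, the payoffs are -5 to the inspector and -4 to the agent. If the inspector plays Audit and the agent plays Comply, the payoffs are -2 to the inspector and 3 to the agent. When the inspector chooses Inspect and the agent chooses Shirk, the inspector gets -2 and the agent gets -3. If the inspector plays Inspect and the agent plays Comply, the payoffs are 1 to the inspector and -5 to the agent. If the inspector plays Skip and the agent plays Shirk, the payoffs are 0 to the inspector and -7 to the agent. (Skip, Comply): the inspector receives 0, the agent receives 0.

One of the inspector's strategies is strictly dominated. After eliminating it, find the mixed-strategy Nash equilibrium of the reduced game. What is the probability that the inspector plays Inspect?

p = 7/9

The inspector's strategy Audit is strictly dominated by Inspect: -2 > -5 and 1 > -2. Eliminate Audit.
The inspector's mix must leave the agent indifferent between Shirk and Comply.
  the agent's payoff to Shirk: p·(-3) + (1−p)·(-7) = 4p - 7
  the agent's payoff to Comply: p·(-5) + (1−p)·0 = -5p
  4p - 7 = -5p  ⇒  9p = 7  ⇒  p = 7/9.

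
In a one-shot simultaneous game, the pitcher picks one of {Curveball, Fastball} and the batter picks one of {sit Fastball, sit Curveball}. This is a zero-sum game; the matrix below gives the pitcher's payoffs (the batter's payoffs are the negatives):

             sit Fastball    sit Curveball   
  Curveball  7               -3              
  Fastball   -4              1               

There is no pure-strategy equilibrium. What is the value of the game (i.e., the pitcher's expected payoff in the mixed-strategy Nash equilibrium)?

Set the pitcher's expected payoff from Curveball equal to that from Fastball:
  the pitcher's payoff to Curveball: q·7 + (1−q)·(-3) = 10q - 3
  the pitcher's payoff to Fastball: q·(-4) + (1−q)·1 = -5q + 1
  10q - 3 = -5q + 1  ⇒  15q = 4  ⇒  q = 4/15.
The value is the pitcher's expected payoff against this mix (using Curveball): (4/15)·7 + (11/15)·(-3) = -1/3.

v = -1/3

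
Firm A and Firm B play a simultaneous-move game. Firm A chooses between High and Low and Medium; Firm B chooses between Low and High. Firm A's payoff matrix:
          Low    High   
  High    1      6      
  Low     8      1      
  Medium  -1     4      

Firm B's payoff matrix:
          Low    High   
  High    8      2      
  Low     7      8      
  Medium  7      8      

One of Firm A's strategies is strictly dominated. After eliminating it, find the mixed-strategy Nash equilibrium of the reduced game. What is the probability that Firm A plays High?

Firm A's strategy Medium is strictly dominated by High: 1 > -1 and 6 > 4. Eliminate Medium.
For Firm B to be willing to mix, Firm B must be indifferent between Low and High, which pins down Firm A's mix.
  Firm B's expected payoff from Low: p·8 + (1−p)·7 = p + 7
  Firm B's expected payoff from High: p·2 + (1−p)·8 = -6p + 8
  p + 7 = -6p + 8  ⇒  7p = 1  ⇒  p = 1/7.

p = 1/7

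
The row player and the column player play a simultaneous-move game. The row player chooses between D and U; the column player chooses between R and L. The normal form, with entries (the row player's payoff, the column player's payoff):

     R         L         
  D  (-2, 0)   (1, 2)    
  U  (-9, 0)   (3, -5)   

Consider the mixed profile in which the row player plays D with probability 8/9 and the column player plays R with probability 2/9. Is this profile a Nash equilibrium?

Given the row player's mix p = 8/9, the column player's payoff from R is 0 but from L is 11/9. The column player strictly prefers L, so the column player would not mix.
So the proposed profile is not a Nash equilibrium.

No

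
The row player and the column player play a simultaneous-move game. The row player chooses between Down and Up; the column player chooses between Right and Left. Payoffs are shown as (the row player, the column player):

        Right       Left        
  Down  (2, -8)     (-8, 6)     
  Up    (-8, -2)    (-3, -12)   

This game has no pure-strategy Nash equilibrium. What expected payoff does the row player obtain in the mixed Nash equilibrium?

-14/3

The row player's indifference between Down and Up determines the column player's mixing probability q:
  the row player's payoff to Down: q·2 + (1−q)·(-8) = 10q - 8
  the row player's payoff to Up: q·(-8) + (1−q)·(-3) = -5q - 3
  10q - 8 = -5q - 3  ⇒  15q = 5  ⇒  q = 1/3.
At equilibrium the row player is indifferent across rows, so the row player's payoff equals the payoff from Down: (1/3)·2 + (2/3)·(-8) = -14/3.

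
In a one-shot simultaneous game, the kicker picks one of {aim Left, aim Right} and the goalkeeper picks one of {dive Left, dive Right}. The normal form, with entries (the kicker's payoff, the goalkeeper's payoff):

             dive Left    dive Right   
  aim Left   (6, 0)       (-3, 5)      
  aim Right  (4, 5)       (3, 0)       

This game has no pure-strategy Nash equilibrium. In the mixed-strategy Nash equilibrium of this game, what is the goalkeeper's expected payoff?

In a mixed equilibrium the goalkeeper is indifferent between dive Left and dive Right; this condition fixes p.
  the goalkeeper's payoff from dive Left: p·0 + (1−p)·5 = -5p + 5
  the goalkeeper's payoff from dive Right: p·5 + (1−p)·0 = 5p
  -5p + 5 = 5p  ⇒  -10p = -5  ⇒  p = 1/2.
At equilibrium the goalkeeper is indifferent across columns, so the goalkeeper's payoff equals the payoff from dive Left: (1/2)·0 + (1/2)·5 = 5/2.

5/2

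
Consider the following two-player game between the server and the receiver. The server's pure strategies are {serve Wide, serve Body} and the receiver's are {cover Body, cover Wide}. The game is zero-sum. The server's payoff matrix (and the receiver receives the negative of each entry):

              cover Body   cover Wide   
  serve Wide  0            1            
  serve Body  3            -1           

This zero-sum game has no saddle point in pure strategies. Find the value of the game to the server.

The receiver's mix must leave the server indifferent between serve Wide and serve Body.
  the server's expected payoff from serve Wide: q·0 + (1−q)·1 = -q + 1
  the server's expected payoff from serve Body: q·3 + (1−q)·(-1) = 4q - 1
  -q + 1 = 4q - 1  ⇒  -5q = -2  ⇒  q = 2/5.
The value is the server's expected payoff against this mix (using serve Wide): (2/5)·0 + (3/5)·1 = 3/5.

v = 3/5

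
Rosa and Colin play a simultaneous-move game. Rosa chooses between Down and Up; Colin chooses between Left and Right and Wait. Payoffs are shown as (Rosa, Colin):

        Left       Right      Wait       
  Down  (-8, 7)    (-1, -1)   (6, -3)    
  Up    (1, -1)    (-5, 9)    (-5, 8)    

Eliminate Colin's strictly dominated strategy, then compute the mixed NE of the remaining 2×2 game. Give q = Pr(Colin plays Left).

q = 4/13

Colin's strategy Wait is strictly dominated by Right: -1 > -3 and 9 > 8. Eliminate Wait.
Rosa's indifference between Down and Up determines Colin's mixing probability q:
  Rosa's expected payoff from Down: q·(-8) + (1−q)·(-1) = -7q - 1
  Rosa's expected payoff from Up: q·1 + (1−q)·(-5) = 6q - 5
  -7q - 1 = 6q - 5  ⇒  -13q = -4  ⇒  q = 4/13.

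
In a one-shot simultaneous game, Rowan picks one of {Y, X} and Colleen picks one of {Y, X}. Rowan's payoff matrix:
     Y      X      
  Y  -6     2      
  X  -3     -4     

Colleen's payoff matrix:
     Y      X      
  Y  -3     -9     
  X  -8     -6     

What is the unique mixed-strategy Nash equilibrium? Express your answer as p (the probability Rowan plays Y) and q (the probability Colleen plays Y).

For Colleen to be willing to mix, Colleen must be indifferent between Y and X, which pins down Rowan's mix.
  Colleen's payoff to Y: p·(-3) + (1−p)·(-8) = 5p - 8
  Colleen's payoff to X: p·(-9) + (1−p)·(-6) = -3p - 6
  5p - 8 = -3p - 6  ⇒  8p = 2  ⇒  p = 1/4.
In a mixed equilibrium Rowan is indifferent between Y and X; this condition fixes q.
  Rowan's payoff to Y: q·(-6) + (1−q)·2 = -8q + 2
  Rowan's payoff to X: q·(-3) + (1−q)·(-4) = q - 4
  -8q + 2 = q - 4  ⇒  -9q = -6  ⇒  q = 2/3.

p = 1/4, q = 2/3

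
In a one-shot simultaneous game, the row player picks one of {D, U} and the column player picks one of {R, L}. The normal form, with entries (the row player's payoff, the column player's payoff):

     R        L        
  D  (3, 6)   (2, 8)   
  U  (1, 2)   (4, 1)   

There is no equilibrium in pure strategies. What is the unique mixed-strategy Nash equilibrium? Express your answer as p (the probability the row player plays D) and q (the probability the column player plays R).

p = 1/3, q = 1/2

The row player's mix must leave the column player indifferent between R and L.
  the column player's payoff from R: p·6 + (1−p)·2 = 4p + 2
  the column player's payoff from L: p·8 + (1−p)·1 = 7p + 1
  4p + 2 = 7p + 1  ⇒  -3p = -1  ⇒  p = 1/3.
Set the row player's expected payoff from D equal to that from U:
  the row player's payoff from D: q·3 + (1−q)·2 = q + 2
  the row player's payoff from U: q·1 + (1−q)·4 = -3q + 4
  q + 2 = -3q + 4  ⇒  4q = 2  ⇒  q = 1/2.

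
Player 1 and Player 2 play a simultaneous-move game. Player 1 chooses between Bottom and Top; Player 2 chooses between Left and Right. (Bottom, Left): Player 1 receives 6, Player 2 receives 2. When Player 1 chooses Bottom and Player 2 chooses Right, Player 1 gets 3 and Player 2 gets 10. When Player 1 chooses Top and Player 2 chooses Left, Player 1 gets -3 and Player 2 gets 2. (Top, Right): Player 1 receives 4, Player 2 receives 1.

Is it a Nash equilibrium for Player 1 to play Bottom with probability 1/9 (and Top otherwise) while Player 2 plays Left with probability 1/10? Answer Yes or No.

Yes

Check Player 2's indifference given Player 1's mix p = 1/9:
  payoff from Left = 2; payoff from Right = 2 — equal.
Check Player 1's indifference given Player 2's mix q = 1/10:
  payoff from Bottom = 33/10; payoff from Top = 33/10 — equal.
Both players are indifferent, so neither can profitably deviate.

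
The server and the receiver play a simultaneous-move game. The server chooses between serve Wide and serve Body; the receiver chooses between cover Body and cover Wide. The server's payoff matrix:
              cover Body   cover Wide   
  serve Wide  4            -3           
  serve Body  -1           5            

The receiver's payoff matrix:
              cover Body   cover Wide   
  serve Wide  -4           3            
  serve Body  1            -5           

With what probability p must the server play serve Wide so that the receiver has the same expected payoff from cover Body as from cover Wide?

p = 6/13

Set the receiver's expected payoff from cover Body equal to that from cover Wide:
  the receiver's expected payoff from cover Body: p·(-4) + (1−p)·1 = -5p + 1
  the receiver's expected payoff from cover Wide: p·3 + (1−p)·(-5) = 8p - 5
  -5p + 1 = 8p - 5  ⇒  -13p = -6  ⇒  p = 6/13.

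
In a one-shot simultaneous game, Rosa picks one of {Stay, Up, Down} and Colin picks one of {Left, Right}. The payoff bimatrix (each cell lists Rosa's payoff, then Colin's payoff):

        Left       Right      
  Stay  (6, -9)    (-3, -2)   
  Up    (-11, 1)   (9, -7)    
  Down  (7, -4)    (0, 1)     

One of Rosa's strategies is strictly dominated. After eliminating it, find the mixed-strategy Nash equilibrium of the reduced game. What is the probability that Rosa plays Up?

p = 5/13

Rosa's strategy Stay is strictly dominated by Down: 7 > 6 and 0 > -3. Eliminate Stay.
In a mixed equilibrium Colin is indifferent between Left and Right; this condition fixes p.
  Colin's expected payoff from Left: p·1 + (1−p)·(-4) = 5p - 4
  Colin's expected payoff from Right: p·(-7) + (1−p)·1 = -8p + 1
  5p - 4 = -8p + 1  ⇒  13p = 5  ⇒  p = 5/13.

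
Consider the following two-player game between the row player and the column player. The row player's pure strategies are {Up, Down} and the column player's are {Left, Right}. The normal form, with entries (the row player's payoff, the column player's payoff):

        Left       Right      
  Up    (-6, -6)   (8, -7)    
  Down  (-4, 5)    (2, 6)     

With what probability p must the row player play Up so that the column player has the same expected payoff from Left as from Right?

The column player's indifference between Left and Right determines the row player's mixing probability p:
  the column player's payoff to Left: p·(-6) + (1−p)·5 = -11p + 5
  the column player's payoff to Right: p·(-7) + (1−p)·6 = -13p + 6
  -11p + 5 = -13p + 6  ⇒  2p = 1  ⇒  p = 1/2.

p = 1/2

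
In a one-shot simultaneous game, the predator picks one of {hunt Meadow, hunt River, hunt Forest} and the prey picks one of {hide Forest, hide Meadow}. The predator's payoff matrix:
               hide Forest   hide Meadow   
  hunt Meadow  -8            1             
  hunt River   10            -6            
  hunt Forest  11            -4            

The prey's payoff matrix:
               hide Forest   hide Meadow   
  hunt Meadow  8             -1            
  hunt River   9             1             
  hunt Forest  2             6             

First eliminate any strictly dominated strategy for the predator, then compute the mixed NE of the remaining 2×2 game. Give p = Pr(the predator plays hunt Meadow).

p = 4/13

The predator's strategy hunt River is strictly dominated by hunt Forest: 11 > 10 and -4 > -6. Eliminate hunt River.
The predator's mix must leave the prey indifferent between hide Forest and hide Meadow.
  the prey's payoff to hide Forest: p·8 + (1−p)·2 = 6p + 2
  the prey's payoff to hide Meadow: p·(-1) + (1−p)·6 = -7p + 6
  6p + 2 = -7p + 6  ⇒  13p = 4  ⇒  p = 4/13.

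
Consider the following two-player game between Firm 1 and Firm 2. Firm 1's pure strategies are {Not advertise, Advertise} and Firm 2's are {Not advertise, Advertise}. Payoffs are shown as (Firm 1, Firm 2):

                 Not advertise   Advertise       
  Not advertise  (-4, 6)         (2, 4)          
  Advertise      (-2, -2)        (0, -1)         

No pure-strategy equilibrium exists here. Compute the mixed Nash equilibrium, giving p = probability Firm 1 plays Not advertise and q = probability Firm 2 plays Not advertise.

For Firm 2 to be willing to mix, Firm 2 must be indifferent between Not advertise and Advertise, which pins down Firm 1's mix.
  Firm 2's payoff from Not advertise: p·6 + (1−p)·(-2) = 8p - 2
  Firm 2's payoff from Advertise: p·4 + (1−p)·(-1) = 5p - 1
  8p - 2 = 5p - 1  ⇒  3p = 1  ⇒  p = 1/3.
Set Firm 1's expected payoff from Not advertise equal to that from Advertise:
  Firm 1's payoff from Not advertise: q·(-4) + (1−q)·2 = -6q + 2
  Firm 1's payoff from Advertise: q·(-2) + (1−q)·0 = -2q
  -6q + 2 = -2q  ⇒  -4q = -2  ⇒  q = 1/2.

p = 1/3, q = 1/2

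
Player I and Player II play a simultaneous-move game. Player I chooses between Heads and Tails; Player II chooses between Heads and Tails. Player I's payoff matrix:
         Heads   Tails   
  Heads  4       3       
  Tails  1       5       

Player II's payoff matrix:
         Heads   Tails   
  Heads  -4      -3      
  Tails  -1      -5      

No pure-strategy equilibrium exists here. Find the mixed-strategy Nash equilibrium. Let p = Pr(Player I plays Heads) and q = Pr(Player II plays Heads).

Set Player II's expected payoff from Heads equal to that from Tails:
  Player II's expected payoff from Heads: p·(-4) + (1−p)·(-1) = -3p - 1
  Player II's expected payoff from Tails: p·(-3) + (1−p)·(-5) = 2p - 5
  -3p - 1 = 2p - 5  ⇒  -5p = -4  ⇒  p = 4/5.
Player II's mix must leave Player I indifferent between Heads and Tails.
  Player I's payoff to Heads: q·4 + (1−q)·3 = q + 3
  Player I's payoff to Tails: q·1 + (1−q)·5 = -4q + 5
  q + 3 = -4q + 5  ⇒  5q = 2  ⇒  q = 2/5.

p = 4/5, q = 2/5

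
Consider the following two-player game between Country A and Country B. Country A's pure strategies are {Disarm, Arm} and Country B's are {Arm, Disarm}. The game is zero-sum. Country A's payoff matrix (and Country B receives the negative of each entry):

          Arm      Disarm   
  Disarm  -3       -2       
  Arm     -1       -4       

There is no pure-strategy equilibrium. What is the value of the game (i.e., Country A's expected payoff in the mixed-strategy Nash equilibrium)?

v = -5/2

In a mixed equilibrium Country A is indifferent between Disarm and Arm; this condition fixes q.
  Country A's payoff from Disarm: q·(-3) + (1−q)·(-2) = -q - 2
  Country A's payoff from Arm: q·(-1) + (1−q)·(-4) = 3q - 4
  -q - 2 = 3q - 4  ⇒  -4q = -2  ⇒  q = 1/2.
The value is Country A's expected payoff against this mix (using Disarm): (1/2)·(-3) + (1/2)·(-2) = -5/2.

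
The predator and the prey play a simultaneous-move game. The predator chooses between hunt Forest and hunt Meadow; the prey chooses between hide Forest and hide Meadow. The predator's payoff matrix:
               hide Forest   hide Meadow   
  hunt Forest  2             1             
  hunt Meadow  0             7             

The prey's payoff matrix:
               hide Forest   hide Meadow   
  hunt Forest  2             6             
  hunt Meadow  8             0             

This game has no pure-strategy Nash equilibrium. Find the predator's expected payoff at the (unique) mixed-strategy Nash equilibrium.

7/4

In a mixed equilibrium the predator is indifferent between hunt Forest and hunt Meadow; this condition fixes q.
  the predator's expected payoff from hunt Forest: q·2 + (1−q)·1 = q + 1
  the predator's expected payoff from hunt Meadow: q·0 + (1−q)·7 = -7q + 7
  q + 1 = -7q + 7  ⇒  8q = 6  ⇒  q = 3/4.
At equilibrium the predator is indifferent across rows, so the predator's payoff equals the payoff from hunt Forest: (3/4)·2 + (1/4)·1 = 7/4.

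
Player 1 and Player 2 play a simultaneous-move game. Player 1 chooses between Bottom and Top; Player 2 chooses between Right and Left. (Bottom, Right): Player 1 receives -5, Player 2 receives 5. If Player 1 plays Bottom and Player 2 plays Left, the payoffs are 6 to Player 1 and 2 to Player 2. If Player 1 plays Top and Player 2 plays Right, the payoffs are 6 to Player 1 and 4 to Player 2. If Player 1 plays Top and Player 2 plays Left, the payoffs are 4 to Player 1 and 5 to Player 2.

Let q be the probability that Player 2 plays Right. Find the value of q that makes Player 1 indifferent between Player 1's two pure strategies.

q = 2/13

Player 1's indifference between Bottom and Top determines Player 2's mixing probability q:
  Player 1's payoff from Bottom: q·(-5) + (1−q)·6 = -11q + 6
  Player 1's payoff from Top: q·6 + (1−q)·4 = 2q + 4
  -11q + 6 = 2q + 4  ⇒  -13q = -2  ⇒  q = 2/13.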